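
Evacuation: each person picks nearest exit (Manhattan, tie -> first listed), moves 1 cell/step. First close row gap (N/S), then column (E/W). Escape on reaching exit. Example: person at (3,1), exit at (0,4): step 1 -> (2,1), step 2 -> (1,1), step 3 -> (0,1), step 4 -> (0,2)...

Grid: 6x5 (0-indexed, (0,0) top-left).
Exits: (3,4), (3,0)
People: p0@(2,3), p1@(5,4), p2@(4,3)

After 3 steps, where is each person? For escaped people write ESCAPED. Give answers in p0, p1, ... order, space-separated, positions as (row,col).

Step 1: p0:(2,3)->(3,3) | p1:(5,4)->(4,4) | p2:(4,3)->(3,3)
Step 2: p0:(3,3)->(3,4)->EXIT | p1:(4,4)->(3,4)->EXIT | p2:(3,3)->(3,4)->EXIT

ESCAPED ESCAPED ESCAPED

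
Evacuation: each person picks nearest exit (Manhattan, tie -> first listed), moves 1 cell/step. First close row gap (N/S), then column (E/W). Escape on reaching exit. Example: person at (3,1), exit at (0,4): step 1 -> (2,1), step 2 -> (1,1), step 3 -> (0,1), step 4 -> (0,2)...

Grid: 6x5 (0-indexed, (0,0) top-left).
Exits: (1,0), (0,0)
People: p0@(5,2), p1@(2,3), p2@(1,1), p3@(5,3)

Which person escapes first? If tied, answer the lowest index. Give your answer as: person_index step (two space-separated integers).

Answer: 2 1

Derivation:
Step 1: p0:(5,2)->(4,2) | p1:(2,3)->(1,3) | p2:(1,1)->(1,0)->EXIT | p3:(5,3)->(4,3)
Step 2: p0:(4,2)->(3,2) | p1:(1,3)->(1,2) | p2:escaped | p3:(4,3)->(3,3)
Step 3: p0:(3,2)->(2,2) | p1:(1,2)->(1,1) | p2:escaped | p3:(3,3)->(2,3)
Step 4: p0:(2,2)->(1,2) | p1:(1,1)->(1,0)->EXIT | p2:escaped | p3:(2,3)->(1,3)
Step 5: p0:(1,2)->(1,1) | p1:escaped | p2:escaped | p3:(1,3)->(1,2)
Step 6: p0:(1,1)->(1,0)->EXIT | p1:escaped | p2:escaped | p3:(1,2)->(1,1)
Step 7: p0:escaped | p1:escaped | p2:escaped | p3:(1,1)->(1,0)->EXIT
Exit steps: [6, 4, 1, 7]
First to escape: p2 at step 1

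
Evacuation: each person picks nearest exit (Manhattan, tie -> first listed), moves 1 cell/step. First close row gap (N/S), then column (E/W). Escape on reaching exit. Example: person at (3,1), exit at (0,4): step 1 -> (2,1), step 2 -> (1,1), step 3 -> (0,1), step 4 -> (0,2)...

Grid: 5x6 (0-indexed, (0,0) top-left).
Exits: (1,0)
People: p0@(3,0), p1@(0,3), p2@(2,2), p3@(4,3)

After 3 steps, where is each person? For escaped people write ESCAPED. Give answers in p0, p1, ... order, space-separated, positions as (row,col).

Step 1: p0:(3,0)->(2,0) | p1:(0,3)->(1,3) | p2:(2,2)->(1,2) | p3:(4,3)->(3,3)
Step 2: p0:(2,0)->(1,0)->EXIT | p1:(1,3)->(1,2) | p2:(1,2)->(1,1) | p3:(3,3)->(2,3)
Step 3: p0:escaped | p1:(1,2)->(1,1) | p2:(1,1)->(1,0)->EXIT | p3:(2,3)->(1,3)

ESCAPED (1,1) ESCAPED (1,3)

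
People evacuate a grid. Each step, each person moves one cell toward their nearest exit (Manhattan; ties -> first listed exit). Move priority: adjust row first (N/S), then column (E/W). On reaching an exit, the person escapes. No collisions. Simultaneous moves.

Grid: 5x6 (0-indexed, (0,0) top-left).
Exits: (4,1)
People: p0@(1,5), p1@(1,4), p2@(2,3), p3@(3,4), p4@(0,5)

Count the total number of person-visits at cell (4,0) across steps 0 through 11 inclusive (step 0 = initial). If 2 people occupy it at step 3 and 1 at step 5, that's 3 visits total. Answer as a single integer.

Step 0: p0@(1,5) p1@(1,4) p2@(2,3) p3@(3,4) p4@(0,5) -> at (4,0): 0 [-], cum=0
Step 1: p0@(2,5) p1@(2,4) p2@(3,3) p3@(4,4) p4@(1,5) -> at (4,0): 0 [-], cum=0
Step 2: p0@(3,5) p1@(3,4) p2@(4,3) p3@(4,3) p4@(2,5) -> at (4,0): 0 [-], cum=0
Step 3: p0@(4,5) p1@(4,4) p2@(4,2) p3@(4,2) p4@(3,5) -> at (4,0): 0 [-], cum=0
Step 4: p0@(4,4) p1@(4,3) p2@ESC p3@ESC p4@(4,5) -> at (4,0): 0 [-], cum=0
Step 5: p0@(4,3) p1@(4,2) p2@ESC p3@ESC p4@(4,4) -> at (4,0): 0 [-], cum=0
Step 6: p0@(4,2) p1@ESC p2@ESC p3@ESC p4@(4,3) -> at (4,0): 0 [-], cum=0
Step 7: p0@ESC p1@ESC p2@ESC p3@ESC p4@(4,2) -> at (4,0): 0 [-], cum=0
Step 8: p0@ESC p1@ESC p2@ESC p3@ESC p4@ESC -> at (4,0): 0 [-], cum=0
Total visits = 0

Answer: 0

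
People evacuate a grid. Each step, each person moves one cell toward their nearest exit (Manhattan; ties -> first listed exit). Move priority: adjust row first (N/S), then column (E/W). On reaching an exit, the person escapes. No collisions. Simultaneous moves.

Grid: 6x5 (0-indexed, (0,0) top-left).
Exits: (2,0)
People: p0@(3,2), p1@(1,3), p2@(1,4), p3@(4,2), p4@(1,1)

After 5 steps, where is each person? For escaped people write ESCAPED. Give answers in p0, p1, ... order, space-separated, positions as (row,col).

Step 1: p0:(3,2)->(2,2) | p1:(1,3)->(2,3) | p2:(1,4)->(2,4) | p3:(4,2)->(3,2) | p4:(1,1)->(2,1)
Step 2: p0:(2,2)->(2,1) | p1:(2,3)->(2,2) | p2:(2,4)->(2,3) | p3:(3,2)->(2,2) | p4:(2,1)->(2,0)->EXIT
Step 3: p0:(2,1)->(2,0)->EXIT | p1:(2,2)->(2,1) | p2:(2,3)->(2,2) | p3:(2,2)->(2,1) | p4:escaped
Step 4: p0:escaped | p1:(2,1)->(2,0)->EXIT | p2:(2,2)->(2,1) | p3:(2,1)->(2,0)->EXIT | p4:escaped
Step 5: p0:escaped | p1:escaped | p2:(2,1)->(2,0)->EXIT | p3:escaped | p4:escaped

ESCAPED ESCAPED ESCAPED ESCAPED ESCAPED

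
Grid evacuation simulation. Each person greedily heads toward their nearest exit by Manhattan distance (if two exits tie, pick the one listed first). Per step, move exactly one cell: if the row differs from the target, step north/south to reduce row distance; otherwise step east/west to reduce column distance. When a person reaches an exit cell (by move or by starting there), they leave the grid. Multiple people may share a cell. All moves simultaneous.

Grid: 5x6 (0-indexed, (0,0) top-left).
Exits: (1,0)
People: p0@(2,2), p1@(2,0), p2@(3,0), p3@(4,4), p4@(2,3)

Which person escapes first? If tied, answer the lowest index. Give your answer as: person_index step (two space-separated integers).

Step 1: p0:(2,2)->(1,2) | p1:(2,0)->(1,0)->EXIT | p2:(3,0)->(2,0) | p3:(4,4)->(3,4) | p4:(2,3)->(1,3)
Step 2: p0:(1,2)->(1,1) | p1:escaped | p2:(2,0)->(1,0)->EXIT | p3:(3,4)->(2,4) | p4:(1,3)->(1,2)
Step 3: p0:(1,1)->(1,0)->EXIT | p1:escaped | p2:escaped | p3:(2,4)->(1,4) | p4:(1,2)->(1,1)
Step 4: p0:escaped | p1:escaped | p2:escaped | p3:(1,4)->(1,3) | p4:(1,1)->(1,0)->EXIT
Step 5: p0:escaped | p1:escaped | p2:escaped | p3:(1,3)->(1,2) | p4:escaped
Step 6: p0:escaped | p1:escaped | p2:escaped | p3:(1,2)->(1,1) | p4:escaped
Step 7: p0:escaped | p1:escaped | p2:escaped | p3:(1,1)->(1,0)->EXIT | p4:escaped
Exit steps: [3, 1, 2, 7, 4]
First to escape: p1 at step 1

Answer: 1 1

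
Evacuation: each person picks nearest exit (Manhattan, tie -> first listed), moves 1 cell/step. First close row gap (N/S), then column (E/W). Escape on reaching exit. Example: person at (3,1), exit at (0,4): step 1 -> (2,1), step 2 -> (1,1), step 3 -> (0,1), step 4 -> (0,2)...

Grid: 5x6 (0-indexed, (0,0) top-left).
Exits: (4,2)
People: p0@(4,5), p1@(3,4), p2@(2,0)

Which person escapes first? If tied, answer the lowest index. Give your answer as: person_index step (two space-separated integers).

Step 1: p0:(4,5)->(4,4) | p1:(3,4)->(4,4) | p2:(2,0)->(3,0)
Step 2: p0:(4,4)->(4,3) | p1:(4,4)->(4,3) | p2:(3,0)->(4,0)
Step 3: p0:(4,3)->(4,2)->EXIT | p1:(4,3)->(4,2)->EXIT | p2:(4,0)->(4,1)
Step 4: p0:escaped | p1:escaped | p2:(4,1)->(4,2)->EXIT
Exit steps: [3, 3, 4]
First to escape: p0 at step 3

Answer: 0 3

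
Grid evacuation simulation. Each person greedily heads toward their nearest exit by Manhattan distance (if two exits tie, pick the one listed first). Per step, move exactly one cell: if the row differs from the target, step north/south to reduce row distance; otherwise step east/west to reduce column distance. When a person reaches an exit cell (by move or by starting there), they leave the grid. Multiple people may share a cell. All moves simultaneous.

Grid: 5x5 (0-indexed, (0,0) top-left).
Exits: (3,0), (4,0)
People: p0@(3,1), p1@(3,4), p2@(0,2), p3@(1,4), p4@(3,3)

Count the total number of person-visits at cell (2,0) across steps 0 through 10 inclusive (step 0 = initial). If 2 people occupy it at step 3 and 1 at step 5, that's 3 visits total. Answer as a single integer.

Step 0: p0@(3,1) p1@(3,4) p2@(0,2) p3@(1,4) p4@(3,3) -> at (2,0): 0 [-], cum=0
Step 1: p0@ESC p1@(3,3) p2@(1,2) p3@(2,4) p4@(3,2) -> at (2,0): 0 [-], cum=0
Step 2: p0@ESC p1@(3,2) p2@(2,2) p3@(3,4) p4@(3,1) -> at (2,0): 0 [-], cum=0
Step 3: p0@ESC p1@(3,1) p2@(3,2) p3@(3,3) p4@ESC -> at (2,0): 0 [-], cum=0
Step 4: p0@ESC p1@ESC p2@(3,1) p3@(3,2) p4@ESC -> at (2,0): 0 [-], cum=0
Step 5: p0@ESC p1@ESC p2@ESC p3@(3,1) p4@ESC -> at (2,0): 0 [-], cum=0
Step 6: p0@ESC p1@ESC p2@ESC p3@ESC p4@ESC -> at (2,0): 0 [-], cum=0
Total visits = 0

Answer: 0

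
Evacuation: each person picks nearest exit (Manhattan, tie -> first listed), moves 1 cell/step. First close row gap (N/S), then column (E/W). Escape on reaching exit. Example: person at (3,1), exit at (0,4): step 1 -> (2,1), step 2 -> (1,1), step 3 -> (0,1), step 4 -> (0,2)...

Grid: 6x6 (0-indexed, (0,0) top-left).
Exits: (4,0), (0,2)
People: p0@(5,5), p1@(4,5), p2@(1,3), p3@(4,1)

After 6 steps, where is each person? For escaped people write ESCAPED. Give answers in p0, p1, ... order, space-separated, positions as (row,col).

Step 1: p0:(5,5)->(4,5) | p1:(4,5)->(4,4) | p2:(1,3)->(0,3) | p3:(4,1)->(4,0)->EXIT
Step 2: p0:(4,5)->(4,4) | p1:(4,4)->(4,3) | p2:(0,3)->(0,2)->EXIT | p3:escaped
Step 3: p0:(4,4)->(4,3) | p1:(4,3)->(4,2) | p2:escaped | p3:escaped
Step 4: p0:(4,3)->(4,2) | p1:(4,2)->(4,1) | p2:escaped | p3:escaped
Step 5: p0:(4,2)->(4,1) | p1:(4,1)->(4,0)->EXIT | p2:escaped | p3:escaped
Step 6: p0:(4,1)->(4,0)->EXIT | p1:escaped | p2:escaped | p3:escaped

ESCAPED ESCAPED ESCAPED ESCAPED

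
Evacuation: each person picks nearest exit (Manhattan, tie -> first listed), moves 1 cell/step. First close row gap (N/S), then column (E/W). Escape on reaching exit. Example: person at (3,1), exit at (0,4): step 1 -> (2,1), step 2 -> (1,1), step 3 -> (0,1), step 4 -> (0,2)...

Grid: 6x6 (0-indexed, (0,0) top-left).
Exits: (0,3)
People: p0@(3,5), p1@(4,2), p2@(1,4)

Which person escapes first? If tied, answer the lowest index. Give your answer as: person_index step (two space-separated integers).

Step 1: p0:(3,5)->(2,5) | p1:(4,2)->(3,2) | p2:(1,4)->(0,4)
Step 2: p0:(2,5)->(1,5) | p1:(3,2)->(2,2) | p2:(0,4)->(0,3)->EXIT
Step 3: p0:(1,5)->(0,5) | p1:(2,2)->(1,2) | p2:escaped
Step 4: p0:(0,5)->(0,4) | p1:(1,2)->(0,2) | p2:escaped
Step 5: p0:(0,4)->(0,3)->EXIT | p1:(0,2)->(0,3)->EXIT | p2:escaped
Exit steps: [5, 5, 2]
First to escape: p2 at step 2

Answer: 2 2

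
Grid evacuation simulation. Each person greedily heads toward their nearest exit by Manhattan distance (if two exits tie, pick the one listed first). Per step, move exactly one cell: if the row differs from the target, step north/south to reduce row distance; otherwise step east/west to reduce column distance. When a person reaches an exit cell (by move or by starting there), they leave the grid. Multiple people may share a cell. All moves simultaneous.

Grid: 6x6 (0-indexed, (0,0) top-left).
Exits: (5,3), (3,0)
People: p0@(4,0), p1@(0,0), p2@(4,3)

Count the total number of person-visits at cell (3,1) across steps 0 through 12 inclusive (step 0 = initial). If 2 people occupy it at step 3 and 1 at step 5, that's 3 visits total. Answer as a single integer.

Step 0: p0@(4,0) p1@(0,0) p2@(4,3) -> at (3,1): 0 [-], cum=0
Step 1: p0@ESC p1@(1,0) p2@ESC -> at (3,1): 0 [-], cum=0
Step 2: p0@ESC p1@(2,0) p2@ESC -> at (3,1): 0 [-], cum=0
Step 3: p0@ESC p1@ESC p2@ESC -> at (3,1): 0 [-], cum=0
Total visits = 0

Answer: 0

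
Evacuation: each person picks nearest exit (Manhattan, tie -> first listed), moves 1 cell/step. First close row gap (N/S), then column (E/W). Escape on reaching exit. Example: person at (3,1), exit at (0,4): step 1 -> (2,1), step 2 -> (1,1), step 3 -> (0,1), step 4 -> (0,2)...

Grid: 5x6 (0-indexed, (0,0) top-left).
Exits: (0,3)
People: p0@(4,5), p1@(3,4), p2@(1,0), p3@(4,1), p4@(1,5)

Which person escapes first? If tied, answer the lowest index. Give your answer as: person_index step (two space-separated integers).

Step 1: p0:(4,5)->(3,5) | p1:(3,4)->(2,4) | p2:(1,0)->(0,0) | p3:(4,1)->(3,1) | p4:(1,5)->(0,5)
Step 2: p0:(3,5)->(2,5) | p1:(2,4)->(1,4) | p2:(0,0)->(0,1) | p3:(3,1)->(2,1) | p4:(0,5)->(0,4)
Step 3: p0:(2,5)->(1,5) | p1:(1,4)->(0,4) | p2:(0,1)->(0,2) | p3:(2,1)->(1,1) | p4:(0,4)->(0,3)->EXIT
Step 4: p0:(1,5)->(0,5) | p1:(0,4)->(0,3)->EXIT | p2:(0,2)->(0,3)->EXIT | p3:(1,1)->(0,1) | p4:escaped
Step 5: p0:(0,5)->(0,4) | p1:escaped | p2:escaped | p3:(0,1)->(0,2) | p4:escaped
Step 6: p0:(0,4)->(0,3)->EXIT | p1:escaped | p2:escaped | p3:(0,2)->(0,3)->EXIT | p4:escaped
Exit steps: [6, 4, 4, 6, 3]
First to escape: p4 at step 3

Answer: 4 3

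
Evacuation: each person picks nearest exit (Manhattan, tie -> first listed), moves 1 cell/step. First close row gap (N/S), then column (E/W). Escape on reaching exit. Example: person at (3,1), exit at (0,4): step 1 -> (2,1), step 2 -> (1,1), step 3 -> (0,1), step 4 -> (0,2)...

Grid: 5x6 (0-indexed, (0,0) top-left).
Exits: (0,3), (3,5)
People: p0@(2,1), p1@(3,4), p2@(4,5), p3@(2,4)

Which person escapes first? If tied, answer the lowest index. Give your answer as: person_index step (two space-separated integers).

Answer: 1 1

Derivation:
Step 1: p0:(2,1)->(1,1) | p1:(3,4)->(3,5)->EXIT | p2:(4,5)->(3,5)->EXIT | p3:(2,4)->(3,4)
Step 2: p0:(1,1)->(0,1) | p1:escaped | p2:escaped | p3:(3,4)->(3,5)->EXIT
Step 3: p0:(0,1)->(0,2) | p1:escaped | p2:escaped | p3:escaped
Step 4: p0:(0,2)->(0,3)->EXIT | p1:escaped | p2:escaped | p3:escaped
Exit steps: [4, 1, 1, 2]
First to escape: p1 at step 1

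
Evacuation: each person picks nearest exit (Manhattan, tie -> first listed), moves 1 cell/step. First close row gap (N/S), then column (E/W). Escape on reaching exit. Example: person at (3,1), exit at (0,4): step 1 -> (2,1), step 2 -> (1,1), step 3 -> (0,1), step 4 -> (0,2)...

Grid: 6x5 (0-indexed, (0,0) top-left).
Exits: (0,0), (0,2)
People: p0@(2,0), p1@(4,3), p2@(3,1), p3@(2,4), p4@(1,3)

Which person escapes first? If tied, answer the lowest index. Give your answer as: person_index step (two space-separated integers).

Step 1: p0:(2,0)->(1,0) | p1:(4,3)->(3,3) | p2:(3,1)->(2,1) | p3:(2,4)->(1,4) | p4:(1,3)->(0,3)
Step 2: p0:(1,0)->(0,0)->EXIT | p1:(3,3)->(2,3) | p2:(2,1)->(1,1) | p3:(1,4)->(0,4) | p4:(0,3)->(0,2)->EXIT
Step 3: p0:escaped | p1:(2,3)->(1,3) | p2:(1,1)->(0,1) | p3:(0,4)->(0,3) | p4:escaped
Step 4: p0:escaped | p1:(1,3)->(0,3) | p2:(0,1)->(0,0)->EXIT | p3:(0,3)->(0,2)->EXIT | p4:escaped
Step 5: p0:escaped | p1:(0,3)->(0,2)->EXIT | p2:escaped | p3:escaped | p4:escaped
Exit steps: [2, 5, 4, 4, 2]
First to escape: p0 at step 2

Answer: 0 2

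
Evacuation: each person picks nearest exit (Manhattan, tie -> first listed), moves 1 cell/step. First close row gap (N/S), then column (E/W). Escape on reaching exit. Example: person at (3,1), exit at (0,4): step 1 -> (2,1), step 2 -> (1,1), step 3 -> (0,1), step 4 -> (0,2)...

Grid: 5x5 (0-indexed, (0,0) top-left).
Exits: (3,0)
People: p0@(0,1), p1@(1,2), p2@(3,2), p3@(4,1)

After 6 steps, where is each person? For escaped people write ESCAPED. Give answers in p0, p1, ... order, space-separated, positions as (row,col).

Step 1: p0:(0,1)->(1,1) | p1:(1,2)->(2,2) | p2:(3,2)->(3,1) | p3:(4,1)->(3,1)
Step 2: p0:(1,1)->(2,1) | p1:(2,2)->(3,2) | p2:(3,1)->(3,0)->EXIT | p3:(3,1)->(3,0)->EXIT
Step 3: p0:(2,1)->(3,1) | p1:(3,2)->(3,1) | p2:escaped | p3:escaped
Step 4: p0:(3,1)->(3,0)->EXIT | p1:(3,1)->(3,0)->EXIT | p2:escaped | p3:escaped

ESCAPED ESCAPED ESCAPED ESCAPED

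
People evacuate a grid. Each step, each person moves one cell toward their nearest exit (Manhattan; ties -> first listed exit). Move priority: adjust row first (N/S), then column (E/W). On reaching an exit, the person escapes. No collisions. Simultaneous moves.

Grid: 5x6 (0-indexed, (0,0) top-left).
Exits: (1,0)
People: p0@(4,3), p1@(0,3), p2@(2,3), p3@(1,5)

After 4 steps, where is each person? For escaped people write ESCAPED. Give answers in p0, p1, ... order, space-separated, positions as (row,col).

Step 1: p0:(4,3)->(3,3) | p1:(0,3)->(1,3) | p2:(2,3)->(1,3) | p3:(1,5)->(1,4)
Step 2: p0:(3,3)->(2,3) | p1:(1,3)->(1,2) | p2:(1,3)->(1,2) | p3:(1,4)->(1,3)
Step 3: p0:(2,3)->(1,3) | p1:(1,2)->(1,1) | p2:(1,2)->(1,1) | p3:(1,3)->(1,2)
Step 4: p0:(1,3)->(1,2) | p1:(1,1)->(1,0)->EXIT | p2:(1,1)->(1,0)->EXIT | p3:(1,2)->(1,1)

(1,2) ESCAPED ESCAPED (1,1)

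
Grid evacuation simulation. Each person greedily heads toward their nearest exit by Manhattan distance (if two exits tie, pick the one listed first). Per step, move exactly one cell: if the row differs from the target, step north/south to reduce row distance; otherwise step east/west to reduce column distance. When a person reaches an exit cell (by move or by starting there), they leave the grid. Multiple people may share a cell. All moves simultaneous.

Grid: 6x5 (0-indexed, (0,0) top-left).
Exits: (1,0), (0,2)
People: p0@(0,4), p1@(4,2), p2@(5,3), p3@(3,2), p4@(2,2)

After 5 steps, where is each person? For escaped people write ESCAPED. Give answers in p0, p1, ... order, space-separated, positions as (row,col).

Step 1: p0:(0,4)->(0,3) | p1:(4,2)->(3,2) | p2:(5,3)->(4,3) | p3:(3,2)->(2,2) | p4:(2,2)->(1,2)
Step 2: p0:(0,3)->(0,2)->EXIT | p1:(3,2)->(2,2) | p2:(4,3)->(3,3) | p3:(2,2)->(1,2) | p4:(1,2)->(0,2)->EXIT
Step 3: p0:escaped | p1:(2,2)->(1,2) | p2:(3,3)->(2,3) | p3:(1,2)->(0,2)->EXIT | p4:escaped
Step 4: p0:escaped | p1:(1,2)->(0,2)->EXIT | p2:(2,3)->(1,3) | p3:escaped | p4:escaped
Step 5: p0:escaped | p1:escaped | p2:(1,3)->(0,3) | p3:escaped | p4:escaped

ESCAPED ESCAPED (0,3) ESCAPED ESCAPED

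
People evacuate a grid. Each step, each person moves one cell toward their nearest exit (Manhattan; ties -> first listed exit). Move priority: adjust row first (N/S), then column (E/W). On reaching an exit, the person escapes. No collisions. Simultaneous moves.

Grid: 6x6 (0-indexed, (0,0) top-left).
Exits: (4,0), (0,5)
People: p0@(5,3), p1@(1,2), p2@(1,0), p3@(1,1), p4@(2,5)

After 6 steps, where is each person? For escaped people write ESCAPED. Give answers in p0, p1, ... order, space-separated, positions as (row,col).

Step 1: p0:(5,3)->(4,3) | p1:(1,2)->(0,2) | p2:(1,0)->(2,0) | p3:(1,1)->(2,1) | p4:(2,5)->(1,5)
Step 2: p0:(4,3)->(4,2) | p1:(0,2)->(0,3) | p2:(2,0)->(3,0) | p3:(2,1)->(3,1) | p4:(1,5)->(0,5)->EXIT
Step 3: p0:(4,2)->(4,1) | p1:(0,3)->(0,4) | p2:(3,0)->(4,0)->EXIT | p3:(3,1)->(4,1) | p4:escaped
Step 4: p0:(4,1)->(4,0)->EXIT | p1:(0,4)->(0,5)->EXIT | p2:escaped | p3:(4,1)->(4,0)->EXIT | p4:escaped

ESCAPED ESCAPED ESCAPED ESCAPED ESCAPED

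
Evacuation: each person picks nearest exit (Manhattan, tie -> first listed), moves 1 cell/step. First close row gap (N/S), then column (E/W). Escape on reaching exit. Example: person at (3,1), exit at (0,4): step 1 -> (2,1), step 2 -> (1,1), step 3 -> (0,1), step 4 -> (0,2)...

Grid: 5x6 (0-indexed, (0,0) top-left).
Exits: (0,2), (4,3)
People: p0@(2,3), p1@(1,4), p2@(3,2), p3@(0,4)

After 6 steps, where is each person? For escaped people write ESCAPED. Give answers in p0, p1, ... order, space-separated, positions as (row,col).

Step 1: p0:(2,3)->(3,3) | p1:(1,4)->(0,4) | p2:(3,2)->(4,2) | p3:(0,4)->(0,3)
Step 2: p0:(3,3)->(4,3)->EXIT | p1:(0,4)->(0,3) | p2:(4,2)->(4,3)->EXIT | p3:(0,3)->(0,2)->EXIT
Step 3: p0:escaped | p1:(0,3)->(0,2)->EXIT | p2:escaped | p3:escaped

ESCAPED ESCAPED ESCAPED ESCAPED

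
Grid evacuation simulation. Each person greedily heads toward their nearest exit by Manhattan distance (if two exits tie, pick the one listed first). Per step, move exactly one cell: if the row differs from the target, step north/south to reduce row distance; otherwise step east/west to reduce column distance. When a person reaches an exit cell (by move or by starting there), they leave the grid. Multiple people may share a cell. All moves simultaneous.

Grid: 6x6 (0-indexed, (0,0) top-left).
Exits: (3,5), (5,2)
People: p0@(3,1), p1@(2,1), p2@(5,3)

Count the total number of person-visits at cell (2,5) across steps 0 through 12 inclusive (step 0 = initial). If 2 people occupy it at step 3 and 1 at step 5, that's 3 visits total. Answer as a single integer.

Step 0: p0@(3,1) p1@(2,1) p2@(5,3) -> at (2,5): 0 [-], cum=0
Step 1: p0@(4,1) p1@(3,1) p2@ESC -> at (2,5): 0 [-], cum=0
Step 2: p0@(5,1) p1@(4,1) p2@ESC -> at (2,5): 0 [-], cum=0
Step 3: p0@ESC p1@(5,1) p2@ESC -> at (2,5): 0 [-], cum=0
Step 4: p0@ESC p1@ESC p2@ESC -> at (2,5): 0 [-], cum=0
Total visits = 0

Answer: 0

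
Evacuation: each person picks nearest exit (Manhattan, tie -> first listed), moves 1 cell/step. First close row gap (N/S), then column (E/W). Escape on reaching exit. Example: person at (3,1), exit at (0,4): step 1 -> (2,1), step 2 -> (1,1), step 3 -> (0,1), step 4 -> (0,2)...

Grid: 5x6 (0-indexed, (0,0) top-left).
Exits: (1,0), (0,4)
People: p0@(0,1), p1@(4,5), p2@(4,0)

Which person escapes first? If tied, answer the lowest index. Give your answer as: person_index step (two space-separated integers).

Step 1: p0:(0,1)->(1,1) | p1:(4,5)->(3,5) | p2:(4,0)->(3,0)
Step 2: p0:(1,1)->(1,0)->EXIT | p1:(3,5)->(2,5) | p2:(3,0)->(2,0)
Step 3: p0:escaped | p1:(2,5)->(1,5) | p2:(2,0)->(1,0)->EXIT
Step 4: p0:escaped | p1:(1,5)->(0,5) | p2:escaped
Step 5: p0:escaped | p1:(0,5)->(0,4)->EXIT | p2:escaped
Exit steps: [2, 5, 3]
First to escape: p0 at step 2

Answer: 0 2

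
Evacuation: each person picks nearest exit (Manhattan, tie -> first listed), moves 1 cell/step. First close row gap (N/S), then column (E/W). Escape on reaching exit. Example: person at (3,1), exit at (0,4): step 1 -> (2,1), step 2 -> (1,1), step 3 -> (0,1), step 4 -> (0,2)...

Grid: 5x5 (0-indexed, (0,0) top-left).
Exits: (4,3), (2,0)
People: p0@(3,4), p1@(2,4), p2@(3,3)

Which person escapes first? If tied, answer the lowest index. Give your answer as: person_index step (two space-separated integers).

Answer: 2 1

Derivation:
Step 1: p0:(3,4)->(4,4) | p1:(2,4)->(3,4) | p2:(3,3)->(4,3)->EXIT
Step 2: p0:(4,4)->(4,3)->EXIT | p1:(3,4)->(4,4) | p2:escaped
Step 3: p0:escaped | p1:(4,4)->(4,3)->EXIT | p2:escaped
Exit steps: [2, 3, 1]
First to escape: p2 at step 1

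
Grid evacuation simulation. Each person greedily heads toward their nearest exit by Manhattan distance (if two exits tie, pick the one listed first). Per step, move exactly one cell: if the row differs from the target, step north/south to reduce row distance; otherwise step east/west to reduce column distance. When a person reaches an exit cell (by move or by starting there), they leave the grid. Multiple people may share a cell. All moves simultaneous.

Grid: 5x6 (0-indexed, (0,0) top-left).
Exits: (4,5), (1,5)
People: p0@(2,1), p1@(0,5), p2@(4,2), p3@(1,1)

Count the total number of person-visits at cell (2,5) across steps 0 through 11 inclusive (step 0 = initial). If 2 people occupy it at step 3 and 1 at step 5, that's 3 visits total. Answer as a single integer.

Answer: 0

Derivation:
Step 0: p0@(2,1) p1@(0,5) p2@(4,2) p3@(1,1) -> at (2,5): 0 [-], cum=0
Step 1: p0@(1,1) p1@ESC p2@(4,3) p3@(1,2) -> at (2,5): 0 [-], cum=0
Step 2: p0@(1,2) p1@ESC p2@(4,4) p3@(1,3) -> at (2,5): 0 [-], cum=0
Step 3: p0@(1,3) p1@ESC p2@ESC p3@(1,4) -> at (2,5): 0 [-], cum=0
Step 4: p0@(1,4) p1@ESC p2@ESC p3@ESC -> at (2,5): 0 [-], cum=0
Step 5: p0@ESC p1@ESC p2@ESC p3@ESC -> at (2,5): 0 [-], cum=0
Total visits = 0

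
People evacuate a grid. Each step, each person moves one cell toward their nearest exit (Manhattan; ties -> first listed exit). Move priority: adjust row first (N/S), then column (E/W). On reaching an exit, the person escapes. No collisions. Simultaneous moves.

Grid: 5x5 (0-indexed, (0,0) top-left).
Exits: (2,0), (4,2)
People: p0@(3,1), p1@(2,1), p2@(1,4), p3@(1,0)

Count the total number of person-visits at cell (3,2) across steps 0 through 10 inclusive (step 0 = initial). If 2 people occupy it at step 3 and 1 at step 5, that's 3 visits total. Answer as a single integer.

Answer: 0

Derivation:
Step 0: p0@(3,1) p1@(2,1) p2@(1,4) p3@(1,0) -> at (3,2): 0 [-], cum=0
Step 1: p0@(2,1) p1@ESC p2@(2,4) p3@ESC -> at (3,2): 0 [-], cum=0
Step 2: p0@ESC p1@ESC p2@(2,3) p3@ESC -> at (3,2): 0 [-], cum=0
Step 3: p0@ESC p1@ESC p2@(2,2) p3@ESC -> at (3,2): 0 [-], cum=0
Step 4: p0@ESC p1@ESC p2@(2,1) p3@ESC -> at (3,2): 0 [-], cum=0
Step 5: p0@ESC p1@ESC p2@ESC p3@ESC -> at (3,2): 0 [-], cum=0
Total visits = 0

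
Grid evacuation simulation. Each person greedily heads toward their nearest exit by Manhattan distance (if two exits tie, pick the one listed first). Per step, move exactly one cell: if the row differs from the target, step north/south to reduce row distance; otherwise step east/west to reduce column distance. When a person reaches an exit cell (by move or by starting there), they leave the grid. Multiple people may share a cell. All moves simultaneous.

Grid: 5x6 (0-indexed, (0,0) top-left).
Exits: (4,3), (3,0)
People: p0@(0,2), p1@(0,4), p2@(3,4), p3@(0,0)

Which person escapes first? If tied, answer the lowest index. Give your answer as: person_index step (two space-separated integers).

Step 1: p0:(0,2)->(1,2) | p1:(0,4)->(1,4) | p2:(3,4)->(4,4) | p3:(0,0)->(1,0)
Step 2: p0:(1,2)->(2,2) | p1:(1,4)->(2,4) | p2:(4,4)->(4,3)->EXIT | p3:(1,0)->(2,0)
Step 3: p0:(2,2)->(3,2) | p1:(2,4)->(3,4) | p2:escaped | p3:(2,0)->(3,0)->EXIT
Step 4: p0:(3,2)->(4,2) | p1:(3,4)->(4,4) | p2:escaped | p3:escaped
Step 5: p0:(4,2)->(4,3)->EXIT | p1:(4,4)->(4,3)->EXIT | p2:escaped | p3:escaped
Exit steps: [5, 5, 2, 3]
First to escape: p2 at step 2

Answer: 2 2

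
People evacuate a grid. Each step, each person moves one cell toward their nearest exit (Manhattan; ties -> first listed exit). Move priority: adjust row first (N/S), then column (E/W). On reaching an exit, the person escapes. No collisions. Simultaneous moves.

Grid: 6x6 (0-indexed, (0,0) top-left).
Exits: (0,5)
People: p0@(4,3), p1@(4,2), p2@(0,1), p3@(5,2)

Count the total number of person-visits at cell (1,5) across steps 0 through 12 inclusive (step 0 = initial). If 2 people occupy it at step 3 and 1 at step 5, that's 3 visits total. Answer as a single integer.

Step 0: p0@(4,3) p1@(4,2) p2@(0,1) p3@(5,2) -> at (1,5): 0 [-], cum=0
Step 1: p0@(3,3) p1@(3,2) p2@(0,2) p3@(4,2) -> at (1,5): 0 [-], cum=0
Step 2: p0@(2,3) p1@(2,2) p2@(0,3) p3@(3,2) -> at (1,5): 0 [-], cum=0
Step 3: p0@(1,3) p1@(1,2) p2@(0,4) p3@(2,2) -> at (1,5): 0 [-], cum=0
Step 4: p0@(0,3) p1@(0,2) p2@ESC p3@(1,2) -> at (1,5): 0 [-], cum=0
Step 5: p0@(0,4) p1@(0,3) p2@ESC p3@(0,2) -> at (1,5): 0 [-], cum=0
Step 6: p0@ESC p1@(0,4) p2@ESC p3@(0,3) -> at (1,5): 0 [-], cum=0
Step 7: p0@ESC p1@ESC p2@ESC p3@(0,4) -> at (1,5): 0 [-], cum=0
Step 8: p0@ESC p1@ESC p2@ESC p3@ESC -> at (1,5): 0 [-], cum=0
Total visits = 0

Answer: 0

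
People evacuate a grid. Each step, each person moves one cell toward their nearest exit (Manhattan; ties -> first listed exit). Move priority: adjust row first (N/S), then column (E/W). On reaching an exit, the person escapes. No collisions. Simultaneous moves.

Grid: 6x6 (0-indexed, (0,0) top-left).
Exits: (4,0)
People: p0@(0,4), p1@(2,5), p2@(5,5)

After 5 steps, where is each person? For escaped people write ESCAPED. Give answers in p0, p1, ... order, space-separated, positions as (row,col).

Step 1: p0:(0,4)->(1,4) | p1:(2,5)->(3,5) | p2:(5,5)->(4,5)
Step 2: p0:(1,4)->(2,4) | p1:(3,5)->(4,5) | p2:(4,5)->(4,4)
Step 3: p0:(2,4)->(3,4) | p1:(4,5)->(4,4) | p2:(4,4)->(4,3)
Step 4: p0:(3,4)->(4,4) | p1:(4,4)->(4,3) | p2:(4,3)->(4,2)
Step 5: p0:(4,4)->(4,3) | p1:(4,3)->(4,2) | p2:(4,2)->(4,1)

(4,3) (4,2) (4,1)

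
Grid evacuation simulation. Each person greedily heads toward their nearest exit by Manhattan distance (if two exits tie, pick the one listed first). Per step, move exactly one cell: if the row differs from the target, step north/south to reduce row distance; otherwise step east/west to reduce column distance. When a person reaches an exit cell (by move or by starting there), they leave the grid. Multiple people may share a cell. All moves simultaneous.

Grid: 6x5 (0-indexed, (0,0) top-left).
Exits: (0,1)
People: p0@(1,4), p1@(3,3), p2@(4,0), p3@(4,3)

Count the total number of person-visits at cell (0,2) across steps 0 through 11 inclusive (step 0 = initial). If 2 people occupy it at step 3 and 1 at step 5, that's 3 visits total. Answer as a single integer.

Answer: 3

Derivation:
Step 0: p0@(1,4) p1@(3,3) p2@(4,0) p3@(4,3) -> at (0,2): 0 [-], cum=0
Step 1: p0@(0,4) p1@(2,3) p2@(3,0) p3@(3,3) -> at (0,2): 0 [-], cum=0
Step 2: p0@(0,3) p1@(1,3) p2@(2,0) p3@(2,3) -> at (0,2): 0 [-], cum=0
Step 3: p0@(0,2) p1@(0,3) p2@(1,0) p3@(1,3) -> at (0,2): 1 [p0], cum=1
Step 4: p0@ESC p1@(0,2) p2@(0,0) p3@(0,3) -> at (0,2): 1 [p1], cum=2
Step 5: p0@ESC p1@ESC p2@ESC p3@(0,2) -> at (0,2): 1 [p3], cum=3
Step 6: p0@ESC p1@ESC p2@ESC p3@ESC -> at (0,2): 0 [-], cum=3
Total visits = 3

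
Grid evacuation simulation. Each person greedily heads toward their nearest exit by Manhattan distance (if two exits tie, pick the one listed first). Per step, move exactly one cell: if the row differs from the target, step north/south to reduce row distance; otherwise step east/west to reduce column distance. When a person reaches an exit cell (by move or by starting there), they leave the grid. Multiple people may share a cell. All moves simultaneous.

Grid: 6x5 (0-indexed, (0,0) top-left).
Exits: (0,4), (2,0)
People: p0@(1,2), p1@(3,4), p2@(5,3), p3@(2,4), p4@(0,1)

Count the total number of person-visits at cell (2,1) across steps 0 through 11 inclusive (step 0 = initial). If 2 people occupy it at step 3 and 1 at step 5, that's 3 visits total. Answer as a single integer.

Answer: 0

Derivation:
Step 0: p0@(1,2) p1@(3,4) p2@(5,3) p3@(2,4) p4@(0,1) -> at (2,1): 0 [-], cum=0
Step 1: p0@(0,2) p1@(2,4) p2@(4,3) p3@(1,4) p4@(0,2) -> at (2,1): 0 [-], cum=0
Step 2: p0@(0,3) p1@(1,4) p2@(3,3) p3@ESC p4@(0,3) -> at (2,1): 0 [-], cum=0
Step 3: p0@ESC p1@ESC p2@(2,3) p3@ESC p4@ESC -> at (2,1): 0 [-], cum=0
Step 4: p0@ESC p1@ESC p2@(1,3) p3@ESC p4@ESC -> at (2,1): 0 [-], cum=0
Step 5: p0@ESC p1@ESC p2@(0,3) p3@ESC p4@ESC -> at (2,1): 0 [-], cum=0
Step 6: p0@ESC p1@ESC p2@ESC p3@ESC p4@ESC -> at (2,1): 0 [-], cum=0
Total visits = 0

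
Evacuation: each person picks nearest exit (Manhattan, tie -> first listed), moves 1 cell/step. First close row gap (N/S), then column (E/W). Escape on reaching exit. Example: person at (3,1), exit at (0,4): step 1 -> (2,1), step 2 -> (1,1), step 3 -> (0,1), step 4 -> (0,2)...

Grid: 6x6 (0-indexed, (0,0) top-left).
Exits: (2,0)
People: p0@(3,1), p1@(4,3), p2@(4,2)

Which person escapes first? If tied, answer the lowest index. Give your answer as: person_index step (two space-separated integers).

Answer: 0 2

Derivation:
Step 1: p0:(3,1)->(2,1) | p1:(4,3)->(3,3) | p2:(4,2)->(3,2)
Step 2: p0:(2,1)->(2,0)->EXIT | p1:(3,3)->(2,3) | p2:(3,2)->(2,2)
Step 3: p0:escaped | p1:(2,3)->(2,2) | p2:(2,2)->(2,1)
Step 4: p0:escaped | p1:(2,2)->(2,1) | p2:(2,1)->(2,0)->EXIT
Step 5: p0:escaped | p1:(2,1)->(2,0)->EXIT | p2:escaped
Exit steps: [2, 5, 4]
First to escape: p0 at step 2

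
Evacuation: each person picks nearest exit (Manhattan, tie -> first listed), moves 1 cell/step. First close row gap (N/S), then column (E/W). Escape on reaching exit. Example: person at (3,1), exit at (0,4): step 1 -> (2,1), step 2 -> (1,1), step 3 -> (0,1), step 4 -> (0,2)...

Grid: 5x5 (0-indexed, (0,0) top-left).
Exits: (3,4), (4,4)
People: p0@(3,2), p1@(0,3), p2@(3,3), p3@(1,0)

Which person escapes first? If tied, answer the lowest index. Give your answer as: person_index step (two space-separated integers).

Step 1: p0:(3,2)->(3,3) | p1:(0,3)->(1,3) | p2:(3,3)->(3,4)->EXIT | p3:(1,0)->(2,0)
Step 2: p0:(3,3)->(3,4)->EXIT | p1:(1,3)->(2,3) | p2:escaped | p3:(2,0)->(3,0)
Step 3: p0:escaped | p1:(2,3)->(3,3) | p2:escaped | p3:(3,0)->(3,1)
Step 4: p0:escaped | p1:(3,3)->(3,4)->EXIT | p2:escaped | p3:(3,1)->(3,2)
Step 5: p0:escaped | p1:escaped | p2:escaped | p3:(3,2)->(3,3)
Step 6: p0:escaped | p1:escaped | p2:escaped | p3:(3,3)->(3,4)->EXIT
Exit steps: [2, 4, 1, 6]
First to escape: p2 at step 1

Answer: 2 1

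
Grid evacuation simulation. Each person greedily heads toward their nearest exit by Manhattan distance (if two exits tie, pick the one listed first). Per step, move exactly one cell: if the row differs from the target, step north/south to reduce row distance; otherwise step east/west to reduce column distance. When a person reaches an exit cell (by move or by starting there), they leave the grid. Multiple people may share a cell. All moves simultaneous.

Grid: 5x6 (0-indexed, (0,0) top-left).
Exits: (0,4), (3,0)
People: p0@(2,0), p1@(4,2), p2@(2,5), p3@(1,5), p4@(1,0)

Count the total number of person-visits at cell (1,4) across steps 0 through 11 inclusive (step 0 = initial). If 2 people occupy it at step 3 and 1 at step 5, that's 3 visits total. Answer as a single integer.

Answer: 0

Derivation:
Step 0: p0@(2,0) p1@(4,2) p2@(2,5) p3@(1,5) p4@(1,0) -> at (1,4): 0 [-], cum=0
Step 1: p0@ESC p1@(3,2) p2@(1,5) p3@(0,5) p4@(2,0) -> at (1,4): 0 [-], cum=0
Step 2: p0@ESC p1@(3,1) p2@(0,5) p3@ESC p4@ESC -> at (1,4): 0 [-], cum=0
Step 3: p0@ESC p1@ESC p2@ESC p3@ESC p4@ESC -> at (1,4): 0 [-], cum=0
Total visits = 0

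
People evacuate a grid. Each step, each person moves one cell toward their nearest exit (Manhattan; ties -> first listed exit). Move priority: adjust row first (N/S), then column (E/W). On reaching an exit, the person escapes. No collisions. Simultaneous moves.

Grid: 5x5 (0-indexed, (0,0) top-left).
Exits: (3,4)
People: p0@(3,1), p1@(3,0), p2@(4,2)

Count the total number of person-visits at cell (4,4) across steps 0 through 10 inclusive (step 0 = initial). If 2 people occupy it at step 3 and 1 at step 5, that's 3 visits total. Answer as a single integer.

Answer: 0

Derivation:
Step 0: p0@(3,1) p1@(3,0) p2@(4,2) -> at (4,4): 0 [-], cum=0
Step 1: p0@(3,2) p1@(3,1) p2@(3,2) -> at (4,4): 0 [-], cum=0
Step 2: p0@(3,3) p1@(3,2) p2@(3,3) -> at (4,4): 0 [-], cum=0
Step 3: p0@ESC p1@(3,3) p2@ESC -> at (4,4): 0 [-], cum=0
Step 4: p0@ESC p1@ESC p2@ESC -> at (4,4): 0 [-], cum=0
Total visits = 0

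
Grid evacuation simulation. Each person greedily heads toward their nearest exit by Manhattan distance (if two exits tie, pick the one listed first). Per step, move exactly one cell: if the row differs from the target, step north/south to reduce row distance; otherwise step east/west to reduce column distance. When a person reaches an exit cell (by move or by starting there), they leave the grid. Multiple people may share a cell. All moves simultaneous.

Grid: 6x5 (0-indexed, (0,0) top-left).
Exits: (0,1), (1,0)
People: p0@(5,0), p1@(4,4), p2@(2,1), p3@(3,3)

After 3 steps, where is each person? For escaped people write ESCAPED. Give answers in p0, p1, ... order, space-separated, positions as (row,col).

Step 1: p0:(5,0)->(4,0) | p1:(4,4)->(3,4) | p2:(2,1)->(1,1) | p3:(3,3)->(2,3)
Step 2: p0:(4,0)->(3,0) | p1:(3,4)->(2,4) | p2:(1,1)->(0,1)->EXIT | p3:(2,3)->(1,3)
Step 3: p0:(3,0)->(2,0) | p1:(2,4)->(1,4) | p2:escaped | p3:(1,3)->(0,3)

(2,0) (1,4) ESCAPED (0,3)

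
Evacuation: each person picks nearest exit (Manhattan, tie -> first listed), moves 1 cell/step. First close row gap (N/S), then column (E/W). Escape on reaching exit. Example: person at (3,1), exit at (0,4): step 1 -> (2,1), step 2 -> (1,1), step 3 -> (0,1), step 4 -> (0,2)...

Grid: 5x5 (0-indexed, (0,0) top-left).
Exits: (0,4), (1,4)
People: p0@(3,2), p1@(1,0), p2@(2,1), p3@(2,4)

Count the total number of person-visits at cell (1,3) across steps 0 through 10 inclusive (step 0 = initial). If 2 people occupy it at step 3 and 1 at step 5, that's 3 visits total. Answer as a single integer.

Answer: 3

Derivation:
Step 0: p0@(3,2) p1@(1,0) p2@(2,1) p3@(2,4) -> at (1,3): 0 [-], cum=0
Step 1: p0@(2,2) p1@(1,1) p2@(1,1) p3@ESC -> at (1,3): 0 [-], cum=0
Step 2: p0@(1,2) p1@(1,2) p2@(1,2) p3@ESC -> at (1,3): 0 [-], cum=0
Step 3: p0@(1,3) p1@(1,3) p2@(1,3) p3@ESC -> at (1,3): 3 [p0,p1,p2], cum=3
Step 4: p0@ESC p1@ESC p2@ESC p3@ESC -> at (1,3): 0 [-], cum=3
Total visits = 3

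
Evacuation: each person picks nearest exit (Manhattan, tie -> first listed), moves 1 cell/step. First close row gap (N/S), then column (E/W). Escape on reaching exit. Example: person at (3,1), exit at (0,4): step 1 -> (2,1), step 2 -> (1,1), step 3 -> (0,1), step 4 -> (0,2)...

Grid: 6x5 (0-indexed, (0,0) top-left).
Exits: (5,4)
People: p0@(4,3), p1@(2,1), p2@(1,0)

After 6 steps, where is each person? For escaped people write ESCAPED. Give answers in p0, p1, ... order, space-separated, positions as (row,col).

Step 1: p0:(4,3)->(5,3) | p1:(2,1)->(3,1) | p2:(1,0)->(2,0)
Step 2: p0:(5,3)->(5,4)->EXIT | p1:(3,1)->(4,1) | p2:(2,0)->(3,0)
Step 3: p0:escaped | p1:(4,1)->(5,1) | p2:(3,0)->(4,0)
Step 4: p0:escaped | p1:(5,1)->(5,2) | p2:(4,0)->(5,0)
Step 5: p0:escaped | p1:(5,2)->(5,3) | p2:(5,0)->(5,1)
Step 6: p0:escaped | p1:(5,3)->(5,4)->EXIT | p2:(5,1)->(5,2)

ESCAPED ESCAPED (5,2)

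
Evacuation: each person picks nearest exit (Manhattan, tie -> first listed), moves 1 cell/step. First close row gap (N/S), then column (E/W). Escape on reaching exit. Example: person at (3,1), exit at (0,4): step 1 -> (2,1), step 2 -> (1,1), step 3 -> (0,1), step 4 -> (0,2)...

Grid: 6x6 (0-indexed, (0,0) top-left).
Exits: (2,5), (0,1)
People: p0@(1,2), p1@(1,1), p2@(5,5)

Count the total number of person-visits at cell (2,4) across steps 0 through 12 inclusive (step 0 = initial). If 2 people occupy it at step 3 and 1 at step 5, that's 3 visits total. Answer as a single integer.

Answer: 0

Derivation:
Step 0: p0@(1,2) p1@(1,1) p2@(5,5) -> at (2,4): 0 [-], cum=0
Step 1: p0@(0,2) p1@ESC p2@(4,5) -> at (2,4): 0 [-], cum=0
Step 2: p0@ESC p1@ESC p2@(3,5) -> at (2,4): 0 [-], cum=0
Step 3: p0@ESC p1@ESC p2@ESC -> at (2,4): 0 [-], cum=0
Total visits = 0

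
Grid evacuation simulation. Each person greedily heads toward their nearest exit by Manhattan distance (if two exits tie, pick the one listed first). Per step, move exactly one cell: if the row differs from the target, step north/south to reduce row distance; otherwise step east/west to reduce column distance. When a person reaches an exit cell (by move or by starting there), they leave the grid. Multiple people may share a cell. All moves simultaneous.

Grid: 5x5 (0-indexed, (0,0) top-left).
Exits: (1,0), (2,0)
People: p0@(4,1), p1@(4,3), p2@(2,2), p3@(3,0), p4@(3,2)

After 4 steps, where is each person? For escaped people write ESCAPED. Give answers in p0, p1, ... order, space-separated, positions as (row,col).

Step 1: p0:(4,1)->(3,1) | p1:(4,3)->(3,3) | p2:(2,2)->(2,1) | p3:(3,0)->(2,0)->EXIT | p4:(3,2)->(2,2)
Step 2: p0:(3,1)->(2,1) | p1:(3,3)->(2,3) | p2:(2,1)->(2,0)->EXIT | p3:escaped | p4:(2,2)->(2,1)
Step 3: p0:(2,1)->(2,0)->EXIT | p1:(2,3)->(2,2) | p2:escaped | p3:escaped | p4:(2,1)->(2,0)->EXIT
Step 4: p0:escaped | p1:(2,2)->(2,1) | p2:escaped | p3:escaped | p4:escaped

ESCAPED (2,1) ESCAPED ESCAPED ESCAPED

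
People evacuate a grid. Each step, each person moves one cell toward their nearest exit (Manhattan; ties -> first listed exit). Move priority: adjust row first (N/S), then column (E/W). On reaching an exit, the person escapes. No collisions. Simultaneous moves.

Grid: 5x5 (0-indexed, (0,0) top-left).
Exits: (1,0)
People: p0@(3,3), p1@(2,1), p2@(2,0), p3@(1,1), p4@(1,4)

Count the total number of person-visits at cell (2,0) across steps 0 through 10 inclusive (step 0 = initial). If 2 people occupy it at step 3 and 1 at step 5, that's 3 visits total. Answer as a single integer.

Step 0: p0@(3,3) p1@(2,1) p2@(2,0) p3@(1,1) p4@(1,4) -> at (2,0): 1 [p2], cum=1
Step 1: p0@(2,3) p1@(1,1) p2@ESC p3@ESC p4@(1,3) -> at (2,0): 0 [-], cum=1
Step 2: p0@(1,3) p1@ESC p2@ESC p3@ESC p4@(1,2) -> at (2,0): 0 [-], cum=1
Step 3: p0@(1,2) p1@ESC p2@ESC p3@ESC p4@(1,1) -> at (2,0): 0 [-], cum=1
Step 4: p0@(1,1) p1@ESC p2@ESC p3@ESC p4@ESC -> at (2,0): 0 [-], cum=1
Step 5: p0@ESC p1@ESC p2@ESC p3@ESC p4@ESC -> at (2,0): 0 [-], cum=1
Total visits = 1

Answer: 1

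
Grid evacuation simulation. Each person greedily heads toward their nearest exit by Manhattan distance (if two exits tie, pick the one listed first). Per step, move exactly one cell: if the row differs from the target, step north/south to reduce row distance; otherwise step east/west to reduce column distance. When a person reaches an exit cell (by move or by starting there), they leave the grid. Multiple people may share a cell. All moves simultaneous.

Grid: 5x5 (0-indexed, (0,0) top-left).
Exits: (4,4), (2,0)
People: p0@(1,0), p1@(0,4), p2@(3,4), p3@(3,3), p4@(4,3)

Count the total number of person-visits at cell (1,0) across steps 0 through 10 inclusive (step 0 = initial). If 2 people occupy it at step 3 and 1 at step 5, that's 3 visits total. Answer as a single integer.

Step 0: p0@(1,0) p1@(0,4) p2@(3,4) p3@(3,3) p4@(4,3) -> at (1,0): 1 [p0], cum=1
Step 1: p0@ESC p1@(1,4) p2@ESC p3@(4,3) p4@ESC -> at (1,0): 0 [-], cum=1
Step 2: p0@ESC p1@(2,4) p2@ESC p3@ESC p4@ESC -> at (1,0): 0 [-], cum=1
Step 3: p0@ESC p1@(3,4) p2@ESC p3@ESC p4@ESC -> at (1,0): 0 [-], cum=1
Step 4: p0@ESC p1@ESC p2@ESC p3@ESC p4@ESC -> at (1,0): 0 [-], cum=1
Total visits = 1

Answer: 1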